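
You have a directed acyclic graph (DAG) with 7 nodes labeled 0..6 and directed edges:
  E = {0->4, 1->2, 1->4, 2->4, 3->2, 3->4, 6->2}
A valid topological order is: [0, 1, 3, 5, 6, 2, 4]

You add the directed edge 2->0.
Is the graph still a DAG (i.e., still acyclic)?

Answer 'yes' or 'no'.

Given toposort: [0, 1, 3, 5, 6, 2, 4]
Position of 2: index 5; position of 0: index 0
New edge 2->0: backward (u after v in old order)
Backward edge: old toposort is now invalid. Check if this creates a cycle.
Does 0 already reach 2? Reachable from 0: [0, 4]. NO -> still a DAG (reorder needed).
Still a DAG? yes

Answer: yes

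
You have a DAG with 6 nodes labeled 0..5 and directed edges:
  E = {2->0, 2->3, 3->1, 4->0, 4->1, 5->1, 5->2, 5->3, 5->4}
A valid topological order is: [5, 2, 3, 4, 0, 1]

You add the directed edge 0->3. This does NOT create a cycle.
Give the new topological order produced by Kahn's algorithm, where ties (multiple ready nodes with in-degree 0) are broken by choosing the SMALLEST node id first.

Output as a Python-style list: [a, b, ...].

Answer: [5, 2, 4, 0, 3, 1]

Derivation:
Old toposort: [5, 2, 3, 4, 0, 1]
Added edge: 0->3
Position of 0 (4) > position of 3 (2). Must reorder: 0 must now come before 3.
Run Kahn's algorithm (break ties by smallest node id):
  initial in-degrees: [2, 3, 1, 3, 1, 0]
  ready (indeg=0): [5]
  pop 5: indeg[1]->2; indeg[2]->0; indeg[3]->2; indeg[4]->0 | ready=[2, 4] | order so far=[5]
  pop 2: indeg[0]->1; indeg[3]->1 | ready=[4] | order so far=[5, 2]
  pop 4: indeg[0]->0; indeg[1]->1 | ready=[0] | order so far=[5, 2, 4]
  pop 0: indeg[3]->0 | ready=[3] | order so far=[5, 2, 4, 0]
  pop 3: indeg[1]->0 | ready=[1] | order so far=[5, 2, 4, 0, 3]
  pop 1: no out-edges | ready=[] | order so far=[5, 2, 4, 0, 3, 1]
  Result: [5, 2, 4, 0, 3, 1]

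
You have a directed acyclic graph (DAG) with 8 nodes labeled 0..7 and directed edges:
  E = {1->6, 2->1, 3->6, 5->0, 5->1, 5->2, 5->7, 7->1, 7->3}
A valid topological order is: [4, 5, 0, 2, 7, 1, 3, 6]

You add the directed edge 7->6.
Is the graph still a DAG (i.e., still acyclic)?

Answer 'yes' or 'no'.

Given toposort: [4, 5, 0, 2, 7, 1, 3, 6]
Position of 7: index 4; position of 6: index 7
New edge 7->6: forward
Forward edge: respects the existing order. Still a DAG, same toposort still valid.
Still a DAG? yes

Answer: yes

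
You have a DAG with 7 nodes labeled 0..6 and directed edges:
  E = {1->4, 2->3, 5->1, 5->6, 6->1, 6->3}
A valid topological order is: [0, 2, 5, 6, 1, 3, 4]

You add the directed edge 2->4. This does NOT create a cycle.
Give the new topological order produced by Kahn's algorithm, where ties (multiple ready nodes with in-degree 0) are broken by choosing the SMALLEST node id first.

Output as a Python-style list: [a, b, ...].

Old toposort: [0, 2, 5, 6, 1, 3, 4]
Added edge: 2->4
Position of 2 (1) < position of 4 (6). Old order still valid.
Run Kahn's algorithm (break ties by smallest node id):
  initial in-degrees: [0, 2, 0, 2, 2, 0, 1]
  ready (indeg=0): [0, 2, 5]
  pop 0: no out-edges | ready=[2, 5] | order so far=[0]
  pop 2: indeg[3]->1; indeg[4]->1 | ready=[5] | order so far=[0, 2]
  pop 5: indeg[1]->1; indeg[6]->0 | ready=[6] | order so far=[0, 2, 5]
  pop 6: indeg[1]->0; indeg[3]->0 | ready=[1, 3] | order so far=[0, 2, 5, 6]
  pop 1: indeg[4]->0 | ready=[3, 4] | order so far=[0, 2, 5, 6, 1]
  pop 3: no out-edges | ready=[4] | order so far=[0, 2, 5, 6, 1, 3]
  pop 4: no out-edges | ready=[] | order so far=[0, 2, 5, 6, 1, 3, 4]
  Result: [0, 2, 5, 6, 1, 3, 4]

Answer: [0, 2, 5, 6, 1, 3, 4]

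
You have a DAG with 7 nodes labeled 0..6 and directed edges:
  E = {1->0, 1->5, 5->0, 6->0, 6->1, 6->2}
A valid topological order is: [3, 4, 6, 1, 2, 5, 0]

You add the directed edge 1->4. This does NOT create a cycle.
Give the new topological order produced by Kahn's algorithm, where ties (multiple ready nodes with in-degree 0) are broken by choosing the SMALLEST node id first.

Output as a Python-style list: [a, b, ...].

Answer: [3, 6, 1, 2, 4, 5, 0]

Derivation:
Old toposort: [3, 4, 6, 1, 2, 5, 0]
Added edge: 1->4
Position of 1 (3) > position of 4 (1). Must reorder: 1 must now come before 4.
Run Kahn's algorithm (break ties by smallest node id):
  initial in-degrees: [3, 1, 1, 0, 1, 1, 0]
  ready (indeg=0): [3, 6]
  pop 3: no out-edges | ready=[6] | order so far=[3]
  pop 6: indeg[0]->2; indeg[1]->0; indeg[2]->0 | ready=[1, 2] | order so far=[3, 6]
  pop 1: indeg[0]->1; indeg[4]->0; indeg[5]->0 | ready=[2, 4, 5] | order so far=[3, 6, 1]
  pop 2: no out-edges | ready=[4, 5] | order so far=[3, 6, 1, 2]
  pop 4: no out-edges | ready=[5] | order so far=[3, 6, 1, 2, 4]
  pop 5: indeg[0]->0 | ready=[0] | order so far=[3, 6, 1, 2, 4, 5]
  pop 0: no out-edges | ready=[] | order so far=[3, 6, 1, 2, 4, 5, 0]
  Result: [3, 6, 1, 2, 4, 5, 0]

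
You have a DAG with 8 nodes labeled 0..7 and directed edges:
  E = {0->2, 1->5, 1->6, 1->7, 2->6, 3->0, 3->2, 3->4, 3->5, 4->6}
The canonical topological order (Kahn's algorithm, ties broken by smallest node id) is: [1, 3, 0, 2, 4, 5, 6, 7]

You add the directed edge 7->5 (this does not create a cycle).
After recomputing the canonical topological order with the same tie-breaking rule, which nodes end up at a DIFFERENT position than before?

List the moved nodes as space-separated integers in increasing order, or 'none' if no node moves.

Answer: 5 6 7

Derivation:
Old toposort: [1, 3, 0, 2, 4, 5, 6, 7]
Added edge 7->5
Recompute Kahn (smallest-id tiebreak):
  initial in-degrees: [1, 0, 2, 0, 1, 3, 3, 1]
  ready (indeg=0): [1, 3]
  pop 1: indeg[5]->2; indeg[6]->2; indeg[7]->0 | ready=[3, 7] | order so far=[1]
  pop 3: indeg[0]->0; indeg[2]->1; indeg[4]->0; indeg[5]->1 | ready=[0, 4, 7] | order so far=[1, 3]
  pop 0: indeg[2]->0 | ready=[2, 4, 7] | order so far=[1, 3, 0]
  pop 2: indeg[6]->1 | ready=[4, 7] | order so far=[1, 3, 0, 2]
  pop 4: indeg[6]->0 | ready=[6, 7] | order so far=[1, 3, 0, 2, 4]
  pop 6: no out-edges | ready=[7] | order so far=[1, 3, 0, 2, 4, 6]
  pop 7: indeg[5]->0 | ready=[5] | order so far=[1, 3, 0, 2, 4, 6, 7]
  pop 5: no out-edges | ready=[] | order so far=[1, 3, 0, 2, 4, 6, 7, 5]
New canonical toposort: [1, 3, 0, 2, 4, 6, 7, 5]
Compare positions:
  Node 0: index 2 -> 2 (same)
  Node 1: index 0 -> 0 (same)
  Node 2: index 3 -> 3 (same)
  Node 3: index 1 -> 1 (same)
  Node 4: index 4 -> 4 (same)
  Node 5: index 5 -> 7 (moved)
  Node 6: index 6 -> 5 (moved)
  Node 7: index 7 -> 6 (moved)
Nodes that changed position: 5 6 7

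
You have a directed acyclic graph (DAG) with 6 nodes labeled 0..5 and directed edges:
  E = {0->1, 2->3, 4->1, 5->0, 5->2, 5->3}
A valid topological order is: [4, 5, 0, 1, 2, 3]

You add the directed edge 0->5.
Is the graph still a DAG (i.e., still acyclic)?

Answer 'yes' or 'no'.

Given toposort: [4, 5, 0, 1, 2, 3]
Position of 0: index 2; position of 5: index 1
New edge 0->5: backward (u after v in old order)
Backward edge: old toposort is now invalid. Check if this creates a cycle.
Does 5 already reach 0? Reachable from 5: [0, 1, 2, 3, 5]. YES -> cycle!
Still a DAG? no

Answer: no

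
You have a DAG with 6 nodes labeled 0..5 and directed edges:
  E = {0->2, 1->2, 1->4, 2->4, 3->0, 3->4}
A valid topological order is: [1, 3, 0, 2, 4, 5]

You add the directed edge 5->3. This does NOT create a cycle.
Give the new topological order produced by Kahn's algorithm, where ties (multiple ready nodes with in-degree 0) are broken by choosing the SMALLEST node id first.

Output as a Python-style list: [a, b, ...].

Answer: [1, 5, 3, 0, 2, 4]

Derivation:
Old toposort: [1, 3, 0, 2, 4, 5]
Added edge: 5->3
Position of 5 (5) > position of 3 (1). Must reorder: 5 must now come before 3.
Run Kahn's algorithm (break ties by smallest node id):
  initial in-degrees: [1, 0, 2, 1, 3, 0]
  ready (indeg=0): [1, 5]
  pop 1: indeg[2]->1; indeg[4]->2 | ready=[5] | order so far=[1]
  pop 5: indeg[3]->0 | ready=[3] | order so far=[1, 5]
  pop 3: indeg[0]->0; indeg[4]->1 | ready=[0] | order so far=[1, 5, 3]
  pop 0: indeg[2]->0 | ready=[2] | order so far=[1, 5, 3, 0]
  pop 2: indeg[4]->0 | ready=[4] | order so far=[1, 5, 3, 0, 2]
  pop 4: no out-edges | ready=[] | order so far=[1, 5, 3, 0, 2, 4]
  Result: [1, 5, 3, 0, 2, 4]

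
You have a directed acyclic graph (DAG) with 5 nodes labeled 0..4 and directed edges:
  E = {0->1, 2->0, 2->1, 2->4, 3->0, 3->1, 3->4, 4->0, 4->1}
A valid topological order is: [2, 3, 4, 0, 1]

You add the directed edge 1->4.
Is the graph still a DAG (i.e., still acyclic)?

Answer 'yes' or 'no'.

Given toposort: [2, 3, 4, 0, 1]
Position of 1: index 4; position of 4: index 2
New edge 1->4: backward (u after v in old order)
Backward edge: old toposort is now invalid. Check if this creates a cycle.
Does 4 already reach 1? Reachable from 4: [0, 1, 4]. YES -> cycle!
Still a DAG? no

Answer: no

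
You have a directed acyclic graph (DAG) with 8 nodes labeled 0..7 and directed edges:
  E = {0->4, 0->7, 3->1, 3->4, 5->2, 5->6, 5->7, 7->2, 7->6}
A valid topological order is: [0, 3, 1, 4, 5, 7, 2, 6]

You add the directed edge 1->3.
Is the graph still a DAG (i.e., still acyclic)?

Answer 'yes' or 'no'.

Answer: no

Derivation:
Given toposort: [0, 3, 1, 4, 5, 7, 2, 6]
Position of 1: index 2; position of 3: index 1
New edge 1->3: backward (u after v in old order)
Backward edge: old toposort is now invalid. Check if this creates a cycle.
Does 3 already reach 1? Reachable from 3: [1, 3, 4]. YES -> cycle!
Still a DAG? no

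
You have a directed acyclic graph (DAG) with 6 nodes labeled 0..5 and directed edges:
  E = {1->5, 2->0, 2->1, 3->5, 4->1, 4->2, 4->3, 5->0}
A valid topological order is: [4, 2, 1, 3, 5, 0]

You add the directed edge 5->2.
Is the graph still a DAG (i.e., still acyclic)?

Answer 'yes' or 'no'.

Given toposort: [4, 2, 1, 3, 5, 0]
Position of 5: index 4; position of 2: index 1
New edge 5->2: backward (u after v in old order)
Backward edge: old toposort is now invalid. Check if this creates a cycle.
Does 2 already reach 5? Reachable from 2: [0, 1, 2, 5]. YES -> cycle!
Still a DAG? no

Answer: no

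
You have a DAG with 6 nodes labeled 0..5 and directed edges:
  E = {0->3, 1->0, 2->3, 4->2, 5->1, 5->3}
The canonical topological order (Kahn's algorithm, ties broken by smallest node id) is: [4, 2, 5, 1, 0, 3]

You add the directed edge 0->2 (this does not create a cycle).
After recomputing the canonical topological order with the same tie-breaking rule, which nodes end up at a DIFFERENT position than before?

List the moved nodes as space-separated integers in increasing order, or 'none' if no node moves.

Old toposort: [4, 2, 5, 1, 0, 3]
Added edge 0->2
Recompute Kahn (smallest-id tiebreak):
  initial in-degrees: [1, 1, 2, 3, 0, 0]
  ready (indeg=0): [4, 5]
  pop 4: indeg[2]->1 | ready=[5] | order so far=[4]
  pop 5: indeg[1]->0; indeg[3]->2 | ready=[1] | order so far=[4, 5]
  pop 1: indeg[0]->0 | ready=[0] | order so far=[4, 5, 1]
  pop 0: indeg[2]->0; indeg[3]->1 | ready=[2] | order so far=[4, 5, 1, 0]
  pop 2: indeg[3]->0 | ready=[3] | order so far=[4, 5, 1, 0, 2]
  pop 3: no out-edges | ready=[] | order so far=[4, 5, 1, 0, 2, 3]
New canonical toposort: [4, 5, 1, 0, 2, 3]
Compare positions:
  Node 0: index 4 -> 3 (moved)
  Node 1: index 3 -> 2 (moved)
  Node 2: index 1 -> 4 (moved)
  Node 3: index 5 -> 5 (same)
  Node 4: index 0 -> 0 (same)
  Node 5: index 2 -> 1 (moved)
Nodes that changed position: 0 1 2 5

Answer: 0 1 2 5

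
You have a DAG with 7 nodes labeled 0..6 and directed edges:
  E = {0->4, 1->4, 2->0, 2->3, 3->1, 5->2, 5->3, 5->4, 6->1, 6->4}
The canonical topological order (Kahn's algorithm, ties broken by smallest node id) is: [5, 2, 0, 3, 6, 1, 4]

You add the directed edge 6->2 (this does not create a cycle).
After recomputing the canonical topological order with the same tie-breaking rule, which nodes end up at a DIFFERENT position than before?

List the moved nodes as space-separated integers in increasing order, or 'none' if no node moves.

Answer: 0 2 3 6

Derivation:
Old toposort: [5, 2, 0, 3, 6, 1, 4]
Added edge 6->2
Recompute Kahn (smallest-id tiebreak):
  initial in-degrees: [1, 2, 2, 2, 4, 0, 0]
  ready (indeg=0): [5, 6]
  pop 5: indeg[2]->1; indeg[3]->1; indeg[4]->3 | ready=[6] | order so far=[5]
  pop 6: indeg[1]->1; indeg[2]->0; indeg[4]->2 | ready=[2] | order so far=[5, 6]
  pop 2: indeg[0]->0; indeg[3]->0 | ready=[0, 3] | order so far=[5, 6, 2]
  pop 0: indeg[4]->1 | ready=[3] | order so far=[5, 6, 2, 0]
  pop 3: indeg[1]->0 | ready=[1] | order so far=[5, 6, 2, 0, 3]
  pop 1: indeg[4]->0 | ready=[4] | order so far=[5, 6, 2, 0, 3, 1]
  pop 4: no out-edges | ready=[] | order so far=[5, 6, 2, 0, 3, 1, 4]
New canonical toposort: [5, 6, 2, 0, 3, 1, 4]
Compare positions:
  Node 0: index 2 -> 3 (moved)
  Node 1: index 5 -> 5 (same)
  Node 2: index 1 -> 2 (moved)
  Node 3: index 3 -> 4 (moved)
  Node 4: index 6 -> 6 (same)
  Node 5: index 0 -> 0 (same)
  Node 6: index 4 -> 1 (moved)
Nodes that changed position: 0 2 3 6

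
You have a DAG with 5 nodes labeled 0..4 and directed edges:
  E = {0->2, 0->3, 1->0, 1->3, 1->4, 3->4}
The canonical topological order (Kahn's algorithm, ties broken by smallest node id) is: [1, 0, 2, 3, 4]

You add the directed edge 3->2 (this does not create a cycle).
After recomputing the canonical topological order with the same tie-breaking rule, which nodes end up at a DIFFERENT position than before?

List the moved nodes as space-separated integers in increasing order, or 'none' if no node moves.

Old toposort: [1, 0, 2, 3, 4]
Added edge 3->2
Recompute Kahn (smallest-id tiebreak):
  initial in-degrees: [1, 0, 2, 2, 2]
  ready (indeg=0): [1]
  pop 1: indeg[0]->0; indeg[3]->1; indeg[4]->1 | ready=[0] | order so far=[1]
  pop 0: indeg[2]->1; indeg[3]->0 | ready=[3] | order so far=[1, 0]
  pop 3: indeg[2]->0; indeg[4]->0 | ready=[2, 4] | order so far=[1, 0, 3]
  pop 2: no out-edges | ready=[4] | order so far=[1, 0, 3, 2]
  pop 4: no out-edges | ready=[] | order so far=[1, 0, 3, 2, 4]
New canonical toposort: [1, 0, 3, 2, 4]
Compare positions:
  Node 0: index 1 -> 1 (same)
  Node 1: index 0 -> 0 (same)
  Node 2: index 2 -> 3 (moved)
  Node 3: index 3 -> 2 (moved)
  Node 4: index 4 -> 4 (same)
Nodes that changed position: 2 3

Answer: 2 3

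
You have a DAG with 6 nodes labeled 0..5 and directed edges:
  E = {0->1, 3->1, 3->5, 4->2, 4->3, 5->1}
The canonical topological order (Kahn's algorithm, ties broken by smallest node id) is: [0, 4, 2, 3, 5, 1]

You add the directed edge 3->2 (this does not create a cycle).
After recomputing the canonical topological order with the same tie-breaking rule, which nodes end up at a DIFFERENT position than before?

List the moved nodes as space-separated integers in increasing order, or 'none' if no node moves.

Answer: 2 3

Derivation:
Old toposort: [0, 4, 2, 3, 5, 1]
Added edge 3->2
Recompute Kahn (smallest-id tiebreak):
  initial in-degrees: [0, 3, 2, 1, 0, 1]
  ready (indeg=0): [0, 4]
  pop 0: indeg[1]->2 | ready=[4] | order so far=[0]
  pop 4: indeg[2]->1; indeg[3]->0 | ready=[3] | order so far=[0, 4]
  pop 3: indeg[1]->1; indeg[2]->0; indeg[5]->0 | ready=[2, 5] | order so far=[0, 4, 3]
  pop 2: no out-edges | ready=[5] | order so far=[0, 4, 3, 2]
  pop 5: indeg[1]->0 | ready=[1] | order so far=[0, 4, 3, 2, 5]
  pop 1: no out-edges | ready=[] | order so far=[0, 4, 3, 2, 5, 1]
New canonical toposort: [0, 4, 3, 2, 5, 1]
Compare positions:
  Node 0: index 0 -> 0 (same)
  Node 1: index 5 -> 5 (same)
  Node 2: index 2 -> 3 (moved)
  Node 3: index 3 -> 2 (moved)
  Node 4: index 1 -> 1 (same)
  Node 5: index 4 -> 4 (same)
Nodes that changed position: 2 3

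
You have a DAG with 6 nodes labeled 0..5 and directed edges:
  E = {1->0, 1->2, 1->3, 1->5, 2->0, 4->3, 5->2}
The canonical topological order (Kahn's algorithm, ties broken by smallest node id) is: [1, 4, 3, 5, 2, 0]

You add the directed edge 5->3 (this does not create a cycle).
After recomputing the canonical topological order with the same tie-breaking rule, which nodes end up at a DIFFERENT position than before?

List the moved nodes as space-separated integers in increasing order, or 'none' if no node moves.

Answer: 0 2 3 5

Derivation:
Old toposort: [1, 4, 3, 5, 2, 0]
Added edge 5->3
Recompute Kahn (smallest-id tiebreak):
  initial in-degrees: [2, 0, 2, 3, 0, 1]
  ready (indeg=0): [1, 4]
  pop 1: indeg[0]->1; indeg[2]->1; indeg[3]->2; indeg[5]->0 | ready=[4, 5] | order so far=[1]
  pop 4: indeg[3]->1 | ready=[5] | order so far=[1, 4]
  pop 5: indeg[2]->0; indeg[3]->0 | ready=[2, 3] | order so far=[1, 4, 5]
  pop 2: indeg[0]->0 | ready=[0, 3] | order so far=[1, 4, 5, 2]
  pop 0: no out-edges | ready=[3] | order so far=[1, 4, 5, 2, 0]
  pop 3: no out-edges | ready=[] | order so far=[1, 4, 5, 2, 0, 3]
New canonical toposort: [1, 4, 5, 2, 0, 3]
Compare positions:
  Node 0: index 5 -> 4 (moved)
  Node 1: index 0 -> 0 (same)
  Node 2: index 4 -> 3 (moved)
  Node 3: index 2 -> 5 (moved)
  Node 4: index 1 -> 1 (same)
  Node 5: index 3 -> 2 (moved)
Nodes that changed position: 0 2 3 5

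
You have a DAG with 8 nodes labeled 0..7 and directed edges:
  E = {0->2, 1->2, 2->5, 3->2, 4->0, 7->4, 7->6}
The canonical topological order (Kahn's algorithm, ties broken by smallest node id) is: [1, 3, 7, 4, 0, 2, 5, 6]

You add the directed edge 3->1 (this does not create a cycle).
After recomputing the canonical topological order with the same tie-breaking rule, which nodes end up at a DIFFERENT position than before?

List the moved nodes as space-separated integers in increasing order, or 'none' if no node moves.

Old toposort: [1, 3, 7, 4, 0, 2, 5, 6]
Added edge 3->1
Recompute Kahn (smallest-id tiebreak):
  initial in-degrees: [1, 1, 3, 0, 1, 1, 1, 0]
  ready (indeg=0): [3, 7]
  pop 3: indeg[1]->0; indeg[2]->2 | ready=[1, 7] | order so far=[3]
  pop 1: indeg[2]->1 | ready=[7] | order so far=[3, 1]
  pop 7: indeg[4]->0; indeg[6]->0 | ready=[4, 6] | order so far=[3, 1, 7]
  pop 4: indeg[0]->0 | ready=[0, 6] | order so far=[3, 1, 7, 4]
  pop 0: indeg[2]->0 | ready=[2, 6] | order so far=[3, 1, 7, 4, 0]
  pop 2: indeg[5]->0 | ready=[5, 6] | order so far=[3, 1, 7, 4, 0, 2]
  pop 5: no out-edges | ready=[6] | order so far=[3, 1, 7, 4, 0, 2, 5]
  pop 6: no out-edges | ready=[] | order so far=[3, 1, 7, 4, 0, 2, 5, 6]
New canonical toposort: [3, 1, 7, 4, 0, 2, 5, 6]
Compare positions:
  Node 0: index 4 -> 4 (same)
  Node 1: index 0 -> 1 (moved)
  Node 2: index 5 -> 5 (same)
  Node 3: index 1 -> 0 (moved)
  Node 4: index 3 -> 3 (same)
  Node 5: index 6 -> 6 (same)
  Node 6: index 7 -> 7 (same)
  Node 7: index 2 -> 2 (same)
Nodes that changed position: 1 3

Answer: 1 3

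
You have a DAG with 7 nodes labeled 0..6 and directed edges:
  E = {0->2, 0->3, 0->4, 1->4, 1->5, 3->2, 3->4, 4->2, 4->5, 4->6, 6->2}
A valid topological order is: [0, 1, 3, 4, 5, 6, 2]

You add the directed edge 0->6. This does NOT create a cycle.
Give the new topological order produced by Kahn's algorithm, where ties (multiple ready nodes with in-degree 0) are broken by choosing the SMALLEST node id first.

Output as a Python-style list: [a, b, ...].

Old toposort: [0, 1, 3, 4, 5, 6, 2]
Added edge: 0->6
Position of 0 (0) < position of 6 (5). Old order still valid.
Run Kahn's algorithm (break ties by smallest node id):
  initial in-degrees: [0, 0, 4, 1, 3, 2, 2]
  ready (indeg=0): [0, 1]
  pop 0: indeg[2]->3; indeg[3]->0; indeg[4]->2; indeg[6]->1 | ready=[1, 3] | order so far=[0]
  pop 1: indeg[4]->1; indeg[5]->1 | ready=[3] | order so far=[0, 1]
  pop 3: indeg[2]->2; indeg[4]->0 | ready=[4] | order so far=[0, 1, 3]
  pop 4: indeg[2]->1; indeg[5]->0; indeg[6]->0 | ready=[5, 6] | order so far=[0, 1, 3, 4]
  pop 5: no out-edges | ready=[6] | order so far=[0, 1, 3, 4, 5]
  pop 6: indeg[2]->0 | ready=[2] | order so far=[0, 1, 3, 4, 5, 6]
  pop 2: no out-edges | ready=[] | order so far=[0, 1, 3, 4, 5, 6, 2]
  Result: [0, 1, 3, 4, 5, 6, 2]

Answer: [0, 1, 3, 4, 5, 6, 2]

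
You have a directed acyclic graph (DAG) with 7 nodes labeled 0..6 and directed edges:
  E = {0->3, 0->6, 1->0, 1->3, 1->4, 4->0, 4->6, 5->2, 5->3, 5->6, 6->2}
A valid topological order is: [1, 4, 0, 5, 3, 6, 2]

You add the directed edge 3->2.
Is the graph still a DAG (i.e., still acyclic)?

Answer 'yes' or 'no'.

Given toposort: [1, 4, 0, 5, 3, 6, 2]
Position of 3: index 4; position of 2: index 6
New edge 3->2: forward
Forward edge: respects the existing order. Still a DAG, same toposort still valid.
Still a DAG? yes

Answer: yes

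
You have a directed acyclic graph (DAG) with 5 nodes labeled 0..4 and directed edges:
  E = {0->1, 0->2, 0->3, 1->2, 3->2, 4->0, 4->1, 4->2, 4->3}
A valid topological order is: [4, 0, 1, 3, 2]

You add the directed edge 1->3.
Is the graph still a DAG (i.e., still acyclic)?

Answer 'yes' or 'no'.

Given toposort: [4, 0, 1, 3, 2]
Position of 1: index 2; position of 3: index 3
New edge 1->3: forward
Forward edge: respects the existing order. Still a DAG, same toposort still valid.
Still a DAG? yes

Answer: yes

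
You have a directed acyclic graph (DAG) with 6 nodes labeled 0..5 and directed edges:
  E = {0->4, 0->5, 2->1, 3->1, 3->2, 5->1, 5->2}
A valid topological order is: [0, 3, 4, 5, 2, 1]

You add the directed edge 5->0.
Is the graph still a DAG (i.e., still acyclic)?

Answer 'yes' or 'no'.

Given toposort: [0, 3, 4, 5, 2, 1]
Position of 5: index 3; position of 0: index 0
New edge 5->0: backward (u after v in old order)
Backward edge: old toposort is now invalid. Check if this creates a cycle.
Does 0 already reach 5? Reachable from 0: [0, 1, 2, 4, 5]. YES -> cycle!
Still a DAG? no

Answer: no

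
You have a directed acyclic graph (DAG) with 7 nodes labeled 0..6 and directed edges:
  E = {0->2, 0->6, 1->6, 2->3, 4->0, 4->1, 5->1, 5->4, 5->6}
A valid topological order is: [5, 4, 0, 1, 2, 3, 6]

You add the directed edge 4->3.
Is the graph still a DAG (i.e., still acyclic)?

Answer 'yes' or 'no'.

Given toposort: [5, 4, 0, 1, 2, 3, 6]
Position of 4: index 1; position of 3: index 5
New edge 4->3: forward
Forward edge: respects the existing order. Still a DAG, same toposort still valid.
Still a DAG? yes

Answer: yes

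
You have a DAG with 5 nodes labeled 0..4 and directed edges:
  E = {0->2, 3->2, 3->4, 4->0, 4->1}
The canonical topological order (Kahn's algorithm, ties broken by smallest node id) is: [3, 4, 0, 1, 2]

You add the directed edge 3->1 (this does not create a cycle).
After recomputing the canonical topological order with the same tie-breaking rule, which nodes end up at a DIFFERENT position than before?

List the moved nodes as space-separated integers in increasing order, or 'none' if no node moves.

Old toposort: [3, 4, 0, 1, 2]
Added edge 3->1
Recompute Kahn (smallest-id tiebreak):
  initial in-degrees: [1, 2, 2, 0, 1]
  ready (indeg=0): [3]
  pop 3: indeg[1]->1; indeg[2]->1; indeg[4]->0 | ready=[4] | order so far=[3]
  pop 4: indeg[0]->0; indeg[1]->0 | ready=[0, 1] | order so far=[3, 4]
  pop 0: indeg[2]->0 | ready=[1, 2] | order so far=[3, 4, 0]
  pop 1: no out-edges | ready=[2] | order so far=[3, 4, 0, 1]
  pop 2: no out-edges | ready=[] | order so far=[3, 4, 0, 1, 2]
New canonical toposort: [3, 4, 0, 1, 2]
Compare positions:
  Node 0: index 2 -> 2 (same)
  Node 1: index 3 -> 3 (same)
  Node 2: index 4 -> 4 (same)
  Node 3: index 0 -> 0 (same)
  Node 4: index 1 -> 1 (same)
Nodes that changed position: none

Answer: none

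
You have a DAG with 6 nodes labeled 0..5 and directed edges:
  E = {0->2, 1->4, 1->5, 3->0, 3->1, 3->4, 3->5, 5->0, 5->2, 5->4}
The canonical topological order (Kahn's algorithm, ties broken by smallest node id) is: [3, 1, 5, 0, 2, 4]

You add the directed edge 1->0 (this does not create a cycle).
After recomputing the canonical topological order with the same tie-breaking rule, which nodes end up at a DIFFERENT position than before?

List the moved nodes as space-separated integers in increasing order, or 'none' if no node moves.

Answer: none

Derivation:
Old toposort: [3, 1, 5, 0, 2, 4]
Added edge 1->0
Recompute Kahn (smallest-id tiebreak):
  initial in-degrees: [3, 1, 2, 0, 3, 2]
  ready (indeg=0): [3]
  pop 3: indeg[0]->2; indeg[1]->0; indeg[4]->2; indeg[5]->1 | ready=[1] | order so far=[3]
  pop 1: indeg[0]->1; indeg[4]->1; indeg[5]->0 | ready=[5] | order so far=[3, 1]
  pop 5: indeg[0]->0; indeg[2]->1; indeg[4]->0 | ready=[0, 4] | order so far=[3, 1, 5]
  pop 0: indeg[2]->0 | ready=[2, 4] | order so far=[3, 1, 5, 0]
  pop 2: no out-edges | ready=[4] | order so far=[3, 1, 5, 0, 2]
  pop 4: no out-edges | ready=[] | order so far=[3, 1, 5, 0, 2, 4]
New canonical toposort: [3, 1, 5, 0, 2, 4]
Compare positions:
  Node 0: index 3 -> 3 (same)
  Node 1: index 1 -> 1 (same)
  Node 2: index 4 -> 4 (same)
  Node 3: index 0 -> 0 (same)
  Node 4: index 5 -> 5 (same)
  Node 5: index 2 -> 2 (same)
Nodes that changed position: none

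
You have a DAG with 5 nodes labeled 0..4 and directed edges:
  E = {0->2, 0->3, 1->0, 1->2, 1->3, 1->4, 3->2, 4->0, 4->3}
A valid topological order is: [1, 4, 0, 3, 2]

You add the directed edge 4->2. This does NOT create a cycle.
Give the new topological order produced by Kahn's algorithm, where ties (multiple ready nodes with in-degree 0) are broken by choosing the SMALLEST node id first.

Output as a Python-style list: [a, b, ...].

Answer: [1, 4, 0, 3, 2]

Derivation:
Old toposort: [1, 4, 0, 3, 2]
Added edge: 4->2
Position of 4 (1) < position of 2 (4). Old order still valid.
Run Kahn's algorithm (break ties by smallest node id):
  initial in-degrees: [2, 0, 4, 3, 1]
  ready (indeg=0): [1]
  pop 1: indeg[0]->1; indeg[2]->3; indeg[3]->2; indeg[4]->0 | ready=[4] | order so far=[1]
  pop 4: indeg[0]->0; indeg[2]->2; indeg[3]->1 | ready=[0] | order so far=[1, 4]
  pop 0: indeg[2]->1; indeg[3]->0 | ready=[3] | order so far=[1, 4, 0]
  pop 3: indeg[2]->0 | ready=[2] | order so far=[1, 4, 0, 3]
  pop 2: no out-edges | ready=[] | order so far=[1, 4, 0, 3, 2]
  Result: [1, 4, 0, 3, 2]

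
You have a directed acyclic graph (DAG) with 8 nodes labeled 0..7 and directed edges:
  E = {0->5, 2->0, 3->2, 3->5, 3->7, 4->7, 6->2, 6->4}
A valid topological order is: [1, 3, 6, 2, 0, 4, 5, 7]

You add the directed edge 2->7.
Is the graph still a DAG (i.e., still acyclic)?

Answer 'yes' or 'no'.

Given toposort: [1, 3, 6, 2, 0, 4, 5, 7]
Position of 2: index 3; position of 7: index 7
New edge 2->7: forward
Forward edge: respects the existing order. Still a DAG, same toposort still valid.
Still a DAG? yes

Answer: yes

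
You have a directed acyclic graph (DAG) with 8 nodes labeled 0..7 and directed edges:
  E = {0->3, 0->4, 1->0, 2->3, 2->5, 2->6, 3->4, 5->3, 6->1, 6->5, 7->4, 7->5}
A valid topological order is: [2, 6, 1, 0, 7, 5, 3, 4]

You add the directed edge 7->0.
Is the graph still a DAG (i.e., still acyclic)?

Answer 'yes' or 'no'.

Given toposort: [2, 6, 1, 0, 7, 5, 3, 4]
Position of 7: index 4; position of 0: index 3
New edge 7->0: backward (u after v in old order)
Backward edge: old toposort is now invalid. Check if this creates a cycle.
Does 0 already reach 7? Reachable from 0: [0, 3, 4]. NO -> still a DAG (reorder needed).
Still a DAG? yes

Answer: yes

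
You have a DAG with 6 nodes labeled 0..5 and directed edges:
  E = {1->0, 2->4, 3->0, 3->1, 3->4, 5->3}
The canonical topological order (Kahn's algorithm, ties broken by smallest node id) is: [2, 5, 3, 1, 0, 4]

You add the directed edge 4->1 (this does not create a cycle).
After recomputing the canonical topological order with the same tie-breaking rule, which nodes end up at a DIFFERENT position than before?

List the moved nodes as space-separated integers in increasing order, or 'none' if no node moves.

Old toposort: [2, 5, 3, 1, 0, 4]
Added edge 4->1
Recompute Kahn (smallest-id tiebreak):
  initial in-degrees: [2, 2, 0, 1, 2, 0]
  ready (indeg=0): [2, 5]
  pop 2: indeg[4]->1 | ready=[5] | order so far=[2]
  pop 5: indeg[3]->0 | ready=[3] | order so far=[2, 5]
  pop 3: indeg[0]->1; indeg[1]->1; indeg[4]->0 | ready=[4] | order so far=[2, 5, 3]
  pop 4: indeg[1]->0 | ready=[1] | order so far=[2, 5, 3, 4]
  pop 1: indeg[0]->0 | ready=[0] | order so far=[2, 5, 3, 4, 1]
  pop 0: no out-edges | ready=[] | order so far=[2, 5, 3, 4, 1, 0]
New canonical toposort: [2, 5, 3, 4, 1, 0]
Compare positions:
  Node 0: index 4 -> 5 (moved)
  Node 1: index 3 -> 4 (moved)
  Node 2: index 0 -> 0 (same)
  Node 3: index 2 -> 2 (same)
  Node 4: index 5 -> 3 (moved)
  Node 5: index 1 -> 1 (same)
Nodes that changed position: 0 1 4

Answer: 0 1 4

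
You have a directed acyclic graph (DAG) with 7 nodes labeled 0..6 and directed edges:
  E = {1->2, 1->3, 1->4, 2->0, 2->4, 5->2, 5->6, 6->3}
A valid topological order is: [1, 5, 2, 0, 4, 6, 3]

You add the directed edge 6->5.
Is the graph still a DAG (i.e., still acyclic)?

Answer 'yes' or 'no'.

Answer: no

Derivation:
Given toposort: [1, 5, 2, 0, 4, 6, 3]
Position of 6: index 5; position of 5: index 1
New edge 6->5: backward (u after v in old order)
Backward edge: old toposort is now invalid. Check if this creates a cycle.
Does 5 already reach 6? Reachable from 5: [0, 2, 3, 4, 5, 6]. YES -> cycle!
Still a DAG? no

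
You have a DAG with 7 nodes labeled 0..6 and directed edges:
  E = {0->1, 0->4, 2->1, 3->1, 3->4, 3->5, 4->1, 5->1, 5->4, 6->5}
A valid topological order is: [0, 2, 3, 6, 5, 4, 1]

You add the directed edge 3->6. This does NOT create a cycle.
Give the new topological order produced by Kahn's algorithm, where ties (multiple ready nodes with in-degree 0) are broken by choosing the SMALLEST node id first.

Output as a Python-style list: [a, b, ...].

Answer: [0, 2, 3, 6, 5, 4, 1]

Derivation:
Old toposort: [0, 2, 3, 6, 5, 4, 1]
Added edge: 3->6
Position of 3 (2) < position of 6 (3). Old order still valid.
Run Kahn's algorithm (break ties by smallest node id):
  initial in-degrees: [0, 5, 0, 0, 3, 2, 1]
  ready (indeg=0): [0, 2, 3]
  pop 0: indeg[1]->4; indeg[4]->2 | ready=[2, 3] | order so far=[0]
  pop 2: indeg[1]->3 | ready=[3] | order so far=[0, 2]
  pop 3: indeg[1]->2; indeg[4]->1; indeg[5]->1; indeg[6]->0 | ready=[6] | order so far=[0, 2, 3]
  pop 6: indeg[5]->0 | ready=[5] | order so far=[0, 2, 3, 6]
  pop 5: indeg[1]->1; indeg[4]->0 | ready=[4] | order so far=[0, 2, 3, 6, 5]
  pop 4: indeg[1]->0 | ready=[1] | order so far=[0, 2, 3, 6, 5, 4]
  pop 1: no out-edges | ready=[] | order so far=[0, 2, 3, 6, 5, 4, 1]
  Result: [0, 2, 3, 6, 5, 4, 1]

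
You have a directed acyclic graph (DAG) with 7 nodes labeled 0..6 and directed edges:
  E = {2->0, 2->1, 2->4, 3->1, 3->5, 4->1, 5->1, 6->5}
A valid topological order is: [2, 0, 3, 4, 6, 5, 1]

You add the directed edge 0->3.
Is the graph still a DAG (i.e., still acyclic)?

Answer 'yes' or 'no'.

Given toposort: [2, 0, 3, 4, 6, 5, 1]
Position of 0: index 1; position of 3: index 2
New edge 0->3: forward
Forward edge: respects the existing order. Still a DAG, same toposort still valid.
Still a DAG? yes

Answer: yes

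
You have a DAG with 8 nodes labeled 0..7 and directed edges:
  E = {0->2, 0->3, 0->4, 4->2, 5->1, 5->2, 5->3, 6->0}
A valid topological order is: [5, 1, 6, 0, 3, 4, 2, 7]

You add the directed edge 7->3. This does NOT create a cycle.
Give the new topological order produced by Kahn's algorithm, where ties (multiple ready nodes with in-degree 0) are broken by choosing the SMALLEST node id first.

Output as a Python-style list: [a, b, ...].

Answer: [5, 1, 6, 0, 4, 2, 7, 3]

Derivation:
Old toposort: [5, 1, 6, 0, 3, 4, 2, 7]
Added edge: 7->3
Position of 7 (7) > position of 3 (4). Must reorder: 7 must now come before 3.
Run Kahn's algorithm (break ties by smallest node id):
  initial in-degrees: [1, 1, 3, 3, 1, 0, 0, 0]
  ready (indeg=0): [5, 6, 7]
  pop 5: indeg[1]->0; indeg[2]->2; indeg[3]->2 | ready=[1, 6, 7] | order so far=[5]
  pop 1: no out-edges | ready=[6, 7] | order so far=[5, 1]
  pop 6: indeg[0]->0 | ready=[0, 7] | order so far=[5, 1, 6]
  pop 0: indeg[2]->1; indeg[3]->1; indeg[4]->0 | ready=[4, 7] | order so far=[5, 1, 6, 0]
  pop 4: indeg[2]->0 | ready=[2, 7] | order so far=[5, 1, 6, 0, 4]
  pop 2: no out-edges | ready=[7] | order so far=[5, 1, 6, 0, 4, 2]
  pop 7: indeg[3]->0 | ready=[3] | order so far=[5, 1, 6, 0, 4, 2, 7]
  pop 3: no out-edges | ready=[] | order so far=[5, 1, 6, 0, 4, 2, 7, 3]
  Result: [5, 1, 6, 0, 4, 2, 7, 3]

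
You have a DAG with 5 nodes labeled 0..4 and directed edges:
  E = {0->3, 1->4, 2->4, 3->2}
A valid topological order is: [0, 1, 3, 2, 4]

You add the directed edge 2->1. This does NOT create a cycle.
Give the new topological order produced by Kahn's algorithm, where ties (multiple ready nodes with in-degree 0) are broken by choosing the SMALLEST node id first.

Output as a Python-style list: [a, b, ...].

Old toposort: [0, 1, 3, 2, 4]
Added edge: 2->1
Position of 2 (3) > position of 1 (1). Must reorder: 2 must now come before 1.
Run Kahn's algorithm (break ties by smallest node id):
  initial in-degrees: [0, 1, 1, 1, 2]
  ready (indeg=0): [0]
  pop 0: indeg[3]->0 | ready=[3] | order so far=[0]
  pop 3: indeg[2]->0 | ready=[2] | order so far=[0, 3]
  pop 2: indeg[1]->0; indeg[4]->1 | ready=[1] | order so far=[0, 3, 2]
  pop 1: indeg[4]->0 | ready=[4] | order so far=[0, 3, 2, 1]
  pop 4: no out-edges | ready=[] | order so far=[0, 3, 2, 1, 4]
  Result: [0, 3, 2, 1, 4]

Answer: [0, 3, 2, 1, 4]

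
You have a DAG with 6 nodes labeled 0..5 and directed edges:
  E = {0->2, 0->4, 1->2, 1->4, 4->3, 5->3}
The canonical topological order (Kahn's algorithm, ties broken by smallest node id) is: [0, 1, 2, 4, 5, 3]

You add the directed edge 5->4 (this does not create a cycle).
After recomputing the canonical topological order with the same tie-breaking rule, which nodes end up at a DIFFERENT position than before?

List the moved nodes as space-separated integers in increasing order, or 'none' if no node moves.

Answer: 4 5

Derivation:
Old toposort: [0, 1, 2, 4, 5, 3]
Added edge 5->4
Recompute Kahn (smallest-id tiebreak):
  initial in-degrees: [0, 0, 2, 2, 3, 0]
  ready (indeg=0): [0, 1, 5]
  pop 0: indeg[2]->1; indeg[4]->2 | ready=[1, 5] | order so far=[0]
  pop 1: indeg[2]->0; indeg[4]->1 | ready=[2, 5] | order so far=[0, 1]
  pop 2: no out-edges | ready=[5] | order so far=[0, 1, 2]
  pop 5: indeg[3]->1; indeg[4]->0 | ready=[4] | order so far=[0, 1, 2, 5]
  pop 4: indeg[3]->0 | ready=[3] | order so far=[0, 1, 2, 5, 4]
  pop 3: no out-edges | ready=[] | order so far=[0, 1, 2, 5, 4, 3]
New canonical toposort: [0, 1, 2, 5, 4, 3]
Compare positions:
  Node 0: index 0 -> 0 (same)
  Node 1: index 1 -> 1 (same)
  Node 2: index 2 -> 2 (same)
  Node 3: index 5 -> 5 (same)
  Node 4: index 3 -> 4 (moved)
  Node 5: index 4 -> 3 (moved)
Nodes that changed position: 4 5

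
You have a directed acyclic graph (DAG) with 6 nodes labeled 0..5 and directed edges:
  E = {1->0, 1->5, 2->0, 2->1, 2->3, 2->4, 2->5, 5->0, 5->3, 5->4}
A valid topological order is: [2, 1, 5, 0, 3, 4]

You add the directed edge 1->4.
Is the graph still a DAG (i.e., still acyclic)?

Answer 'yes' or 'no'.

Answer: yes

Derivation:
Given toposort: [2, 1, 5, 0, 3, 4]
Position of 1: index 1; position of 4: index 5
New edge 1->4: forward
Forward edge: respects the existing order. Still a DAG, same toposort still valid.
Still a DAG? yes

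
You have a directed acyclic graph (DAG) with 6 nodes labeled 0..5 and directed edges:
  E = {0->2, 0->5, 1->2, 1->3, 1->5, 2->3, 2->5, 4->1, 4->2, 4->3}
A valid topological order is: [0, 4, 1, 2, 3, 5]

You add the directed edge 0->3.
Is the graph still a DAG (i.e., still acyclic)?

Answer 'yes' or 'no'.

Given toposort: [0, 4, 1, 2, 3, 5]
Position of 0: index 0; position of 3: index 4
New edge 0->3: forward
Forward edge: respects the existing order. Still a DAG, same toposort still valid.
Still a DAG? yes

Answer: yes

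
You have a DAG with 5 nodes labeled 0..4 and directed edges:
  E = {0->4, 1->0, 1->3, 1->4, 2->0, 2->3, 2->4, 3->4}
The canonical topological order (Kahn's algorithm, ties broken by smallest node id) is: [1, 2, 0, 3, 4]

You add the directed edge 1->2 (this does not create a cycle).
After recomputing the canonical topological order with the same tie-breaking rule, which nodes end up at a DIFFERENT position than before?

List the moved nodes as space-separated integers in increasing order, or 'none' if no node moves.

Old toposort: [1, 2, 0, 3, 4]
Added edge 1->2
Recompute Kahn (smallest-id tiebreak):
  initial in-degrees: [2, 0, 1, 2, 4]
  ready (indeg=0): [1]
  pop 1: indeg[0]->1; indeg[2]->0; indeg[3]->1; indeg[4]->3 | ready=[2] | order so far=[1]
  pop 2: indeg[0]->0; indeg[3]->0; indeg[4]->2 | ready=[0, 3] | order so far=[1, 2]
  pop 0: indeg[4]->1 | ready=[3] | order so far=[1, 2, 0]
  pop 3: indeg[4]->0 | ready=[4] | order so far=[1, 2, 0, 3]
  pop 4: no out-edges | ready=[] | order so far=[1, 2, 0, 3, 4]
New canonical toposort: [1, 2, 0, 3, 4]
Compare positions:
  Node 0: index 2 -> 2 (same)
  Node 1: index 0 -> 0 (same)
  Node 2: index 1 -> 1 (same)
  Node 3: index 3 -> 3 (same)
  Node 4: index 4 -> 4 (same)
Nodes that changed position: none

Answer: none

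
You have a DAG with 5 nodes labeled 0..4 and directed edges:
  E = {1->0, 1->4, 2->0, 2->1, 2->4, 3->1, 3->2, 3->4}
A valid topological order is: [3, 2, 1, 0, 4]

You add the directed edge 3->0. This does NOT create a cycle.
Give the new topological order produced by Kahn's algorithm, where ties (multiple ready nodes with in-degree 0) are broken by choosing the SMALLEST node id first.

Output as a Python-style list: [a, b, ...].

Answer: [3, 2, 1, 0, 4]

Derivation:
Old toposort: [3, 2, 1, 0, 4]
Added edge: 3->0
Position of 3 (0) < position of 0 (3). Old order still valid.
Run Kahn's algorithm (break ties by smallest node id):
  initial in-degrees: [3, 2, 1, 0, 3]
  ready (indeg=0): [3]
  pop 3: indeg[0]->2; indeg[1]->1; indeg[2]->0; indeg[4]->2 | ready=[2] | order so far=[3]
  pop 2: indeg[0]->1; indeg[1]->0; indeg[4]->1 | ready=[1] | order so far=[3, 2]
  pop 1: indeg[0]->0; indeg[4]->0 | ready=[0, 4] | order so far=[3, 2, 1]
  pop 0: no out-edges | ready=[4] | order so far=[3, 2, 1, 0]
  pop 4: no out-edges | ready=[] | order so far=[3, 2, 1, 0, 4]
  Result: [3, 2, 1, 0, 4]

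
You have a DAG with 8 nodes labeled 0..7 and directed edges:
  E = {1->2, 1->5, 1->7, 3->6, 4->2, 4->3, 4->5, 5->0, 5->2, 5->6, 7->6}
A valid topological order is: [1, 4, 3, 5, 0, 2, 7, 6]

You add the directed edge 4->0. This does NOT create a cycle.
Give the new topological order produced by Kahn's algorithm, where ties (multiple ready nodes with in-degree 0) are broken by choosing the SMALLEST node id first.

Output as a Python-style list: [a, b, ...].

Answer: [1, 4, 3, 5, 0, 2, 7, 6]

Derivation:
Old toposort: [1, 4, 3, 5, 0, 2, 7, 6]
Added edge: 4->0
Position of 4 (1) < position of 0 (4). Old order still valid.
Run Kahn's algorithm (break ties by smallest node id):
  initial in-degrees: [2, 0, 3, 1, 0, 2, 3, 1]
  ready (indeg=0): [1, 4]
  pop 1: indeg[2]->2; indeg[5]->1; indeg[7]->0 | ready=[4, 7] | order so far=[1]
  pop 4: indeg[0]->1; indeg[2]->1; indeg[3]->0; indeg[5]->0 | ready=[3, 5, 7] | order so far=[1, 4]
  pop 3: indeg[6]->2 | ready=[5, 7] | order so far=[1, 4, 3]
  pop 5: indeg[0]->0; indeg[2]->0; indeg[6]->1 | ready=[0, 2, 7] | order so far=[1, 4, 3, 5]
  pop 0: no out-edges | ready=[2, 7] | order so far=[1, 4, 3, 5, 0]
  pop 2: no out-edges | ready=[7] | order so far=[1, 4, 3, 5, 0, 2]
  pop 7: indeg[6]->0 | ready=[6] | order so far=[1, 4, 3, 5, 0, 2, 7]
  pop 6: no out-edges | ready=[] | order so far=[1, 4, 3, 5, 0, 2, 7, 6]
  Result: [1, 4, 3, 5, 0, 2, 7, 6]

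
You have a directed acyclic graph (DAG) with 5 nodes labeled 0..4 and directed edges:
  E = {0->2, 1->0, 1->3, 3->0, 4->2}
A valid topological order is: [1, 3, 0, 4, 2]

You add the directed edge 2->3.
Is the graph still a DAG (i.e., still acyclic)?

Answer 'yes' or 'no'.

Given toposort: [1, 3, 0, 4, 2]
Position of 2: index 4; position of 3: index 1
New edge 2->3: backward (u after v in old order)
Backward edge: old toposort is now invalid. Check if this creates a cycle.
Does 3 already reach 2? Reachable from 3: [0, 2, 3]. YES -> cycle!
Still a DAG? no

Answer: no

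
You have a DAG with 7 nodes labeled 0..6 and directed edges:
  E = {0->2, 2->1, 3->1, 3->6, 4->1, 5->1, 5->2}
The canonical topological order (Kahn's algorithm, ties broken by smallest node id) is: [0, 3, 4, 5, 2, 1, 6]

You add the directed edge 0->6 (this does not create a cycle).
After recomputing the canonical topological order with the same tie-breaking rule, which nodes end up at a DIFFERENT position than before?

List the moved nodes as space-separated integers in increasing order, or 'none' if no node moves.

Answer: none

Derivation:
Old toposort: [0, 3, 4, 5, 2, 1, 6]
Added edge 0->6
Recompute Kahn (smallest-id tiebreak):
  initial in-degrees: [0, 4, 2, 0, 0, 0, 2]
  ready (indeg=0): [0, 3, 4, 5]
  pop 0: indeg[2]->1; indeg[6]->1 | ready=[3, 4, 5] | order so far=[0]
  pop 3: indeg[1]->3; indeg[6]->0 | ready=[4, 5, 6] | order so far=[0, 3]
  pop 4: indeg[1]->2 | ready=[5, 6] | order so far=[0, 3, 4]
  pop 5: indeg[1]->1; indeg[2]->0 | ready=[2, 6] | order so far=[0, 3, 4, 5]
  pop 2: indeg[1]->0 | ready=[1, 6] | order so far=[0, 3, 4, 5, 2]
  pop 1: no out-edges | ready=[6] | order so far=[0, 3, 4, 5, 2, 1]
  pop 6: no out-edges | ready=[] | order so far=[0, 3, 4, 5, 2, 1, 6]
New canonical toposort: [0, 3, 4, 5, 2, 1, 6]
Compare positions:
  Node 0: index 0 -> 0 (same)
  Node 1: index 5 -> 5 (same)
  Node 2: index 4 -> 4 (same)
  Node 3: index 1 -> 1 (same)
  Node 4: index 2 -> 2 (same)
  Node 5: index 3 -> 3 (same)
  Node 6: index 6 -> 6 (same)
Nodes that changed position: none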